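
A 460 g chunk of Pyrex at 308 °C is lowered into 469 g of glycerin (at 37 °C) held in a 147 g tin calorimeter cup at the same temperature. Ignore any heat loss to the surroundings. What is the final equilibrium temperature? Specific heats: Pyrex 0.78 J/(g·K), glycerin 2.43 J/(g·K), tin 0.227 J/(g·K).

T_f ≈ 100.5 °C

Taking heat into each body as positive, Σ m c ΔT = 0:
460·0.78·(T − 308) + 469·2.43·(T − 37) + 147·0.227·(T − 37) = 0
358.8(T − 308) + 1139.7(T − 37) + 33.37(T − 37) = 0
(358.8 + 1139.7 + 33.37) T = 358.8·308 + 1139.7·37 + 33.37·37
T = 153913/1531.8 ≈ 100.48 °C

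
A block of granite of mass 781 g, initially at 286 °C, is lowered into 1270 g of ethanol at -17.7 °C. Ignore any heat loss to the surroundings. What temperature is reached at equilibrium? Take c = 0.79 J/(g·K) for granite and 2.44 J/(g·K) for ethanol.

T_f ≈ 32.7 °C

Energy conservation, ΣQ = 0:
781*0.79*(T − 286) + 1270*2.44*(T − (-17.7)) = 0
616.99(T − 286) + 3098.8(T − (-17.7)) = 0
(616.99 + 3098.8) T = 616.99*286 + 3098.8*(-17.7)
T = 121610 / 3715.8 = 32.7 °C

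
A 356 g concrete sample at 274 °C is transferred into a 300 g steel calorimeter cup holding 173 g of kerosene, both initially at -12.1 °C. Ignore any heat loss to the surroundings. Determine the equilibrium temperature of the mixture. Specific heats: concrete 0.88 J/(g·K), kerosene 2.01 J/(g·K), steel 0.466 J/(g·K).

T_f ≈ 99.8 °C

Energy conservation, ΣQ = 0:
356·0.88·(T − 274) + 173·2.01·(T − (-12.1)) + 300·0.466·(T − (-12.1)) = 0
800.81 T = 79940
T = 79940/800.81 ≈ 99.82 °C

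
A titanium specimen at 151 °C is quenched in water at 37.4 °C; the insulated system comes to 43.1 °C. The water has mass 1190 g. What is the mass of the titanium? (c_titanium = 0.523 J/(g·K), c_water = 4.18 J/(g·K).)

Conservation of energy gives ΣQ = 0:
m×0.523×(43.1 − 151) + 1190×4.18×(43.1 − 37.4) = 0
-56.43 m = -28353
m = -28353/-56.43 ≈ 502.4 g

m ≈ 502 g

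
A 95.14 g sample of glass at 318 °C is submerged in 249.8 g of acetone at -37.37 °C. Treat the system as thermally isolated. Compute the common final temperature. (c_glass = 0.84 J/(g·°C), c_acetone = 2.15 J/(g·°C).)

T_f = Σ m_i c_i T_i / Σ m_i c_i:
T_f = (79.92*318 + 537.07*(-37.37)) / (79.92 + 537.07)
    = 5343.5 / 616.99 ≈ 8.66 °C

T_f ≈ 8.7 °C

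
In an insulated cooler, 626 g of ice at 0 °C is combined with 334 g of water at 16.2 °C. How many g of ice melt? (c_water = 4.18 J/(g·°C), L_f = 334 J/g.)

Heat available from the water dropping to 0 °C: 334·4.18·16.2 = 22617 J.
Melting all 626 g of ice would need 626·334 = 209084 J.
Since 22617 < 209084 J, not all the ice melts; equilibrium is at 0 °C.
Mass melted = 22617/334 ≈ 67.72 g.

m_melted ≈ 67.7 g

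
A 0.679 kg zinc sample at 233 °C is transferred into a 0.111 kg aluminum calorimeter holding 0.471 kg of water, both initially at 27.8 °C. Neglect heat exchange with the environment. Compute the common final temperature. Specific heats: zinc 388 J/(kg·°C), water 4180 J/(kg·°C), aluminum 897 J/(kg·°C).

T_f ≈ 51.0 °C

Setting the total heat transfer to zero:
0.679×388×(T − 233) + 0.471×4180×(T − 27.8) + 0.111×897×(T − 27.8) = 0
263.45(T − 233) + 1968.8(T − 27.8) + 99.57(T − 27.8) = 0
(263.45 + 1968.8 + 99.57) T = 263.45×233 + 1968.8×27.8 + 99.57×27.8
T = 118884/2331.8 ≈ 50.98 °C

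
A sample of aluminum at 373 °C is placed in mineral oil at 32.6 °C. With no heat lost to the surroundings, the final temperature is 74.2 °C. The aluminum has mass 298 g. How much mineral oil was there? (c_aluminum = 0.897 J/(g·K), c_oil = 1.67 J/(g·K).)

m ≈ 1150 g

Net heat exchanged in the isolated system is zero:
298·0.897·(74.2 − 373) + m·1.67·(74.2 − 32.6) = 0
69.47 m = 79871
m = 79871/69.47 ≈ 1150 g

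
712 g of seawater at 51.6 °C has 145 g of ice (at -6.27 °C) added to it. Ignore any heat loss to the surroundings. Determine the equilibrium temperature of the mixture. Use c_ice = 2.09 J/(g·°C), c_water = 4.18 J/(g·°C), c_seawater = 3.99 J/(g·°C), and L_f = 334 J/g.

T_f ≈ 27.9 °C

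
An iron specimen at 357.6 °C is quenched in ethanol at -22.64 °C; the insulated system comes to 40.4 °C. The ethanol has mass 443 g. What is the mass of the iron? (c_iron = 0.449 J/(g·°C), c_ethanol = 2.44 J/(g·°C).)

m ≈ 478 g

Heat lost by the iron = heat gained by the ethanol:
m·0.449·(357.6 − 40.4) = 443·2.44·(40.4 − (-22.64))
142.42 m = 68141  ⇒  m ≈ 478.4 g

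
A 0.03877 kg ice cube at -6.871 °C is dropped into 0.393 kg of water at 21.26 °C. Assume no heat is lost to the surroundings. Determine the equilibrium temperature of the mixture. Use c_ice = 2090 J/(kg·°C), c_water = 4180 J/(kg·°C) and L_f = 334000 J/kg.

Heat gained plus heat lost sum to zero:
ice -6.871→0 °C: 0.03877×2090×6.871 = 556.75
  latent heat to melt: 0.03877×334000 = 12949
  warm the meltwater: 162.06 T
  water cools: 0.393×4180×(T − 21.26) = 1642.7(T − 21.26)
1804.8 T = 34925 − 13506 = 21419
T ≈ 11.87 °C (positive, so assuming full melt was valid).

T_f ≈ 11.9 °C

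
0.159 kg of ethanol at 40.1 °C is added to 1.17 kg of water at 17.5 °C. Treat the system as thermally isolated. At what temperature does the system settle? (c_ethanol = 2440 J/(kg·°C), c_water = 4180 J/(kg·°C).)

Setting the total heat transfer to zero:
0.159·2440·(T − 40.1) + 1.17·4180·(T − 17.5) = 0
(387.96 + 4890.6) T = 387.96·40.1 + 4890.6·17.5
T ≈ 19.16 °C

T_f ≈ 19.2 °C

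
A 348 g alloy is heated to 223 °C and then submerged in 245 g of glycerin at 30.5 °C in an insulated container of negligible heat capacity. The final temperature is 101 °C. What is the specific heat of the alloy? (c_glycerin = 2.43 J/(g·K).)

Taking heat into each body as positive, Σ m c ΔT = 0:
348·c·(101 − 223) + 245·2.43·(101 − 30.5) = 0
-42456 c = -41972
c = -41972/-42456 ≈ 0.9886 J/(g·K)

c ≈ 0.989 J/(g·K)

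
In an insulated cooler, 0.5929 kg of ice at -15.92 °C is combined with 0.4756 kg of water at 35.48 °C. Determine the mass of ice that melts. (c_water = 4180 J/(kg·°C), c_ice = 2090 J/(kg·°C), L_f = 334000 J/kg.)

m_melted ≈ 0.152 kg

Cooling the water to 0 °C releases 0.4756·4180·35.48 = 70535 J.
Of that, 0.5929·2090·15.92 = 19727 J goes to bring the ice to 0 °C, leaving 50807 J.
Fully melting the ice requires m_ice L_f = 0.5929·334000 = 198029 J.
Since 50807 < 198029 J, not all the ice melts; equilibrium is at 0 °C.
m_melt = 50807 / L_f = 0.1521 kg.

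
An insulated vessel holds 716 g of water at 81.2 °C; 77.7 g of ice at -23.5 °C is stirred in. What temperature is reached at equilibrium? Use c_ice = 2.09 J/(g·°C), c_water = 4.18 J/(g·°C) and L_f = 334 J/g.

Let T be the final temperature. ΣQ_i = 0:
ice -23.5→0 °C: 77.7×2.09×23.5 = 3816.2; fusion: m_ice L_f = 77.7×334 = 25952; warm the meltwater: 324.79 T; water: 2992.9(T − 81.2)
3317.7 T = 243022 − 29768 = 213254
T ≈ 64.28 °C — above 0 °C, consistent with complete melting.

T_f ≈ 64.3 °C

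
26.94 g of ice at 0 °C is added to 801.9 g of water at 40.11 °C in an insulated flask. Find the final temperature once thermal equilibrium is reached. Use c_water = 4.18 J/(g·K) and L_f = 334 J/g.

T_f ≈ 36.2 °C

Heat gained plus heat lost sum to zero:
fusion: m_ice L_f = 26.94×334 = 8998
  warm the meltwater: 112.61 T
  water cools: 801.9×4.18×(T − 40.11) = 3351.9(T − 40.11)
3464.6 T = 134446 − 8998 = 125448
T ≈ 36.21 °C. Since T > 0 °C, the all-ice-melts assumption holds.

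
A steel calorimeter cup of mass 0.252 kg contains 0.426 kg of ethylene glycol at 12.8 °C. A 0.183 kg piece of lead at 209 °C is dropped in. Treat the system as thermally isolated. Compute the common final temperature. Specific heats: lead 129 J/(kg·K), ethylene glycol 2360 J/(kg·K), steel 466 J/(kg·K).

T_f ≈ 16.8 °C

Conservation of energy gives ΣQ = 0:
0.183×129×(T − 209) + 0.426×2360×(T − 12.8) + 0.252×466×(T − 12.8) = 0
(23.61 + 1005.4 + 117.43) T = 23.61×209 + 1005.4×12.8 + 117.43×12.8
T = 19306/1146.4 ≈ 16.84 °C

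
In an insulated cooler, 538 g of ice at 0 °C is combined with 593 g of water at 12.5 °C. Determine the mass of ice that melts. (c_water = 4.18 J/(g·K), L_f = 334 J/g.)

Water can give up m c ΔT = 593·4.18·12.5 = 30984 J before reaching 0 °C.
Fully melting the ice requires m_ice L_f = 538·334 = 179692 J.
Since 30984 < 179692 J, not all the ice melts; equilibrium is at 0 °C.
m_melted·334 = 30984  ⇒  m_melted ≈ 92.77 g.

m_melted ≈ 92.8 g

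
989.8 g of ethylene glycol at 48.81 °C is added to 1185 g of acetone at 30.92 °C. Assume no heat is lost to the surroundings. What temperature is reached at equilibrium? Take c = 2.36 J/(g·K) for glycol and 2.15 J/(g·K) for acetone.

T_f ≈ 39.5 °C

Setting the total heat transfer to zero:
989.8×2.36×(T − 48.81) + 1185×2.15×(T − 30.92) = 0
2335.9(T − 48.81) + 2547.8(T − 30.92) = 0
4883.7 T = 192793
T = 192793 / 4883.7 = 39.5 °C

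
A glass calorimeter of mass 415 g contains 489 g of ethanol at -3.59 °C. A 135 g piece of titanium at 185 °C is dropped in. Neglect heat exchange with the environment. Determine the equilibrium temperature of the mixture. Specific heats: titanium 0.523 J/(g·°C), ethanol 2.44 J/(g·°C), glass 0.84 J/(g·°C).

T_f = Σ m_i c_i T_i / Σ m_i c_i:
T_f = (70.61*185 + 1193.2*(-3.59) + 348.6*(-3.59)) / (70.61 + 1193.2 + 348.6)
    = 7527 / 1612.4 ≈ 4.67 °C

T_f ≈ 4.7 °C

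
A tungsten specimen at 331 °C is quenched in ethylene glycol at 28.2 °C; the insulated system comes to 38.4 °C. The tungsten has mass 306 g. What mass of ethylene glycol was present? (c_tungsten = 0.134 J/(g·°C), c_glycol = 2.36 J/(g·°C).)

Heat lost by the tungsten = heat gained by the glycol:
306·0.134·(331 − 38.4) = m·2.36·(38.4 − 28.2)
24.07 m = 11998  ⇒  m ≈ 498.4 g

m ≈ 498 g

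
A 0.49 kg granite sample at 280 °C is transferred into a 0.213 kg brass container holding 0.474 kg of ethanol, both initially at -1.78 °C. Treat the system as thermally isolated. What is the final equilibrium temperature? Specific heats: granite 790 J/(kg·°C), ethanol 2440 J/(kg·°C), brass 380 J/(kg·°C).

T_f ≈ 65.4 °C

Taking heat into each body as positive, Σ m c ΔT = 0:
0.49*790*(T − 280) + 0.474*2440*(T − (-1.78)) + 0.213*380*(T − (-1.78)) = 0
387.1(T − 280) + 1156.6(T − (-1.78)) + 80.94(T − (-1.78)) = 0
(387.1 + 1156.6 + 80.94) T = 387.1*280 + 1156.6*(-1.78) + 80.94*(-1.78)
T = 106185/1624.6 ≈ 65.36 °C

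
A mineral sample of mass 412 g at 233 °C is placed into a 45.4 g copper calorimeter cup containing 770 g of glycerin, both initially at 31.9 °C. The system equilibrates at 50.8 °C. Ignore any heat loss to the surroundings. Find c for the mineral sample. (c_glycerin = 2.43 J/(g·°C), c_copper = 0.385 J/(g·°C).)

c ≈ 0.476 J/(g·°C)

Taking heat into each body as positive, Σ m c ΔT = 0:
412×c×(50.8 − 233) + 770×2.43×(50.8 − 31.9) + 45.4×0.385×(50.8 − 31.9) = 0
-75066 c = -35694
c = -35694/-75066 ≈ 0.4755 J/(g·°C)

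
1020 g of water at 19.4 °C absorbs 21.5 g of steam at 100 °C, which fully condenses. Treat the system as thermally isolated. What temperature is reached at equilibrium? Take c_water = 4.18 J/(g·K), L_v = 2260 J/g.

Heat gained plus heat lost sum to zero:
steam→water at 100 °C releases m L_v = 21.5·2260 = 48590; condensed water 100 °C→T: 89.87(T − 100); water warms: 1020·4.18·(T − 19.4) = 4263.6(T − 19.4)
4353.5 T = 48590 + 8987 + 82714 = 140291
T ≈ 32.23 °C (< 100 °C, so full condensation is consistent).

T_f ≈ 32.2 °C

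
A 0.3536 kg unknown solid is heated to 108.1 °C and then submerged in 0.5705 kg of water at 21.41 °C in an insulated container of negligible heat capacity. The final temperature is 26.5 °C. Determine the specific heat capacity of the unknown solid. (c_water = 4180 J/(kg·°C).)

m_s c (T_s − T_f) = m_water c_water (T_f − T_0):
0.3536×c×(108.1 − 26.5) = 0.5705×4180×(26.5 − 21.41)
28.85 c = 12138  ⇒  c ≈ 420.7 J/(kg·°C)

c ≈ 421 J/(kg·°C)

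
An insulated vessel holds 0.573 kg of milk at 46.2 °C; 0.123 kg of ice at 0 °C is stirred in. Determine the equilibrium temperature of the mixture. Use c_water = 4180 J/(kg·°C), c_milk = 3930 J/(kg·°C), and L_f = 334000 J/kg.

Let T be the final temperature. ΣQ_i = 0:
melt ice: 0.123×334000 = 41082; meltwater 0→T: 0.123×4180×T = 514.14 T; milk: 2251.9(T − 46.2)
2766 T = 104037 − 41082 = 62955
T ≈ 22.76 °C (positive, so assuming full melt was valid).

T_f ≈ 22.8 °C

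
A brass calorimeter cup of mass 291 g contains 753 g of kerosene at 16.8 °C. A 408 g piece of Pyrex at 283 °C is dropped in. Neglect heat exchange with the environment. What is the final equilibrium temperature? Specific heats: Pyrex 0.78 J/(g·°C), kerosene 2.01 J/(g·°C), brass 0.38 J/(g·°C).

T_f ≈ 60.4 °C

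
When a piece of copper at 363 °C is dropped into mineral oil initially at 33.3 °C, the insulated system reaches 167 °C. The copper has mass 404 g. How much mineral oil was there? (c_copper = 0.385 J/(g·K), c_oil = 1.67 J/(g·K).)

m ≈ 137 g

Taking heat into each body as positive, Σ m c ΔT = 0:
404×0.385×(167 − 363) + m×1.67×(167 − 33.3) = 0
223.28 m = 30486
m = 30486/223.28 ≈ 136.5 g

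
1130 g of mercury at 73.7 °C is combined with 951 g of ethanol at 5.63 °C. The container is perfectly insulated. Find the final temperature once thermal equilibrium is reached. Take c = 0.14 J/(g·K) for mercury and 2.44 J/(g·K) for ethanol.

With ΣQ=0 the equilibrium temperature is the m·c-weighted mean:
T_f = (158.2·73.7 + 2320.4·5.63) / (158.2 + 2320.4)
    = 24723 / 2478.6 ≈ 9.97 °C

T_f ≈ 10.0 °C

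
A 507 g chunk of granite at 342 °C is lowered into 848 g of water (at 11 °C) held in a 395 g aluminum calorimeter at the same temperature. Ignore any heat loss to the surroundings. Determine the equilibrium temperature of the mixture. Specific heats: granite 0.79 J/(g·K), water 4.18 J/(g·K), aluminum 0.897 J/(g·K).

T_f ≈ 41.8 °C

T_f = Σ m_i c_i T_i / Σ m_i c_i:
T_f = (400.53·342 + 3544.6·11 + 354.31·11) / (400.53 + 3544.6 + 354.31)
    = 179870 / 4299.5 ≈ 41.84 °C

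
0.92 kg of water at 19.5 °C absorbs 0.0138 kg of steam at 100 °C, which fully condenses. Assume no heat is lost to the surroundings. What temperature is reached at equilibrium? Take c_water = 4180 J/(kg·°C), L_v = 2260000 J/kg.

T_f ≈ 28.7 °C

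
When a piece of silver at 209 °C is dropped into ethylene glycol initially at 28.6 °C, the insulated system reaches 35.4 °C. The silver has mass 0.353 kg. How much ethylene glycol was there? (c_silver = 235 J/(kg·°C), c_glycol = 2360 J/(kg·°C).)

m ≈ 0.897 kg

Heat lost by the silver = heat gained by the glycol:
0.353×235×(209 − 35.4) = m×2360×(35.4 − 28.6)
16048 m = 14401  ⇒  m ≈ 0.8974 kg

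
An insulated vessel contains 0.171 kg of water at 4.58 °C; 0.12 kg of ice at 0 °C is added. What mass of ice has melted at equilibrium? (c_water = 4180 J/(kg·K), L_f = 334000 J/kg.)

m_melted ≈ 0.0098 kg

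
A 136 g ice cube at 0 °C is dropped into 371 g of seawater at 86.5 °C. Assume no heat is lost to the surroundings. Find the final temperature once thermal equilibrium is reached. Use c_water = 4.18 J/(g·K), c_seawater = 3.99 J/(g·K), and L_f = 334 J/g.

Taking heat into each body as positive, Σ m c ΔT = 0:
melt ice: 136·334 = 45424
  warm the meltwater: 568.48 T
  seawater cools: 371·3.99·(T − 86.5) = 1480.3(T − 86.5)
2048.8 T = 128045 − 45424 = 82621
T ≈ 40.33 °C. Since T > 0 °C, the all-ice-melts assumption holds.

T_f ≈ 40.3 °C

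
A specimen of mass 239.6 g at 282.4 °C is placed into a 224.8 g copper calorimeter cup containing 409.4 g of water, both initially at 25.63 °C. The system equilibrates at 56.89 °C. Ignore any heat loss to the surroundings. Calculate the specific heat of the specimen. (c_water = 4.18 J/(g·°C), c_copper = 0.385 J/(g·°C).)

c ≈ 1.04 J/(g·°C)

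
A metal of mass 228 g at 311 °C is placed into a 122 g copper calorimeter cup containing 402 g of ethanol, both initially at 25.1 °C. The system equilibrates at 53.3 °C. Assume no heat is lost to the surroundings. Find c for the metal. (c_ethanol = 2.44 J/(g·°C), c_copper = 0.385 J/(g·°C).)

Setting the total heat transfer to zero:
228·c·(53.3 − 311) + 402·2.44·(53.3 − 25.1) + 122·0.385·(53.3 − 25.1) = 0
-58756 c = -28985
c = -28985/-58756 ≈ 0.4933 J/(g·°C)

c ≈ 0.493 J/(g·°C)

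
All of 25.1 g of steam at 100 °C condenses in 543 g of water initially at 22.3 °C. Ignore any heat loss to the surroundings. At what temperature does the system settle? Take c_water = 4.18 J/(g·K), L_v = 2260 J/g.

Taking heat into each body as positive, Σ m c ΔT = 0:
latent heat released on condensation: 25.1×2260 = 56726; condensed water 100 °C→T: 104.92(T − 100); original water: 2269.7(T − 22.3)
2374.7 T = 56726 + 10492 + 50615 = 117833
T ≈ 49.62 °C — below 100 °C, confirming all the steam condensed.

T_f ≈ 49.6 °C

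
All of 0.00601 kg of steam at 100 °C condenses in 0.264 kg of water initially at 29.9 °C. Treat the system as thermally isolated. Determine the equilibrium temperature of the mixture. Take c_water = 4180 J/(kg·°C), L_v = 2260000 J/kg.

Sum of m c ΔT and latent-heat terms is zero:
condense steam: −0.00601·2260000 = −13583
  condensate cools 100→T: 0.00601·4180·(T − 100) = 25.12(T − 100)
  original water: 1103.5(T − 29.9)
1128.6 T = 13583 + 2512.2 + 32995 = 49090
T ≈ 43.49 °C, under the boiling point, so the assumption holds.

T_f ≈ 43.5 °C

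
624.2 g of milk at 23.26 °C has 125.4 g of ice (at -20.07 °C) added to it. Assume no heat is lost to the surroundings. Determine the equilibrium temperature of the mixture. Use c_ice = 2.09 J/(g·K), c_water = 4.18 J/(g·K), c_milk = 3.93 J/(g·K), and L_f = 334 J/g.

Conservation of energy gives ΣQ = 0:
ice -20.07→0 °C: 125.4×2.09×20.07 = 5260.1; latent heat to melt: 125.4×334 = 41884; meltwater 0→T: 125.4×4.18×T = 524.17 T; milk cools: 624.2×3.93×(T − 23.26) = 2453.1(T − 23.26)
2977.3 T = 57059 − 47144 = 9915.6
T ≈ 3.33 °C — above 0 °C, consistent with complete melting.

T_f ≈ 3.3 °C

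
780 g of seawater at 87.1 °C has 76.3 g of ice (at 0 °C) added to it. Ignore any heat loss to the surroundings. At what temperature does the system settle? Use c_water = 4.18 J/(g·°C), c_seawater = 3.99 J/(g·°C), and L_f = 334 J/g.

T_f ≈ 71.6 °C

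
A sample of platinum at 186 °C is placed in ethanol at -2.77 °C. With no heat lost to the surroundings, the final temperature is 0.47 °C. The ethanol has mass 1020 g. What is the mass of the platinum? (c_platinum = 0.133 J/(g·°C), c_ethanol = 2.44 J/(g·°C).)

m ≈ 327 g

Heat gained plus heat lost sum to zero:
m×0.133×(0.47 − 186) + 1020×2.44×(0.47 − (-2.77)) = 0
-24.68 m = -8063.7
m = -8063.7/-24.68 ≈ 326.8 g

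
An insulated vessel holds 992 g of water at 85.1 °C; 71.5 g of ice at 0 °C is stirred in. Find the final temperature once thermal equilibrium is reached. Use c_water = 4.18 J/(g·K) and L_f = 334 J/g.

T_f ≈ 74.0 °C

Let T be the final temperature. ΣQ_i = 0:
fusion: m_ice L_f = 71.5×334 = 23881
  warm the meltwater: 298.87 T
  water: 4146.6(T − 85.1)
4445.4 T = 352872 − 23881 = 328991
T ≈ 74.01 °C (positive, so assuming full melt was valid).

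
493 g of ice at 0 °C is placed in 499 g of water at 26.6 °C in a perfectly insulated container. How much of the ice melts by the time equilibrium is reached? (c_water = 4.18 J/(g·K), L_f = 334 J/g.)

m_melted ≈ 166 g

Heat available from the water dropping to 0 °C: 499·4.18·26.6 = 55483 J.
Melting all 493 g of ice would need 493·334 = 164662 J.
Since 55483 < 164662 J, not all the ice melts; equilibrium is at 0 °C.
Mass melted = 55483/334 ≈ 166.1 g.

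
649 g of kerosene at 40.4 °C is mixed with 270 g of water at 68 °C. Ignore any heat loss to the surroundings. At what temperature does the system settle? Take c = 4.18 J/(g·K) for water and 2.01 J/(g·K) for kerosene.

T_f = Σ m_i c_i T_i / Σ m_i c_i:
T_f = (1128.6*68 + 1304.5*40.4) / (1128.6 + 1304.5)
    = 129446 / 2433.1 ≈ 53.20 °C

T_f ≈ 53.2 °C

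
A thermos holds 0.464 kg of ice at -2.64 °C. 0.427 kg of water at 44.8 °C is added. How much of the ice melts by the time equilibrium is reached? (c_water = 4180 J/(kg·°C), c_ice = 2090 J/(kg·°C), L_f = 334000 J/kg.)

m_melted ≈ 0.232 kg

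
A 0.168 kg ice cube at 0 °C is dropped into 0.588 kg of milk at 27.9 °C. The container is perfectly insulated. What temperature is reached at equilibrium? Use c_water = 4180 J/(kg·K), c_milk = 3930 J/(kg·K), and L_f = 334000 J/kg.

Setting the total heat transfer to zero:
fusion: m_ice L_f = 0.168×334000 = 56112
  warm the meltwater: 702.24 T
  milk: 2310.8(T − 27.9)
3013.1 T = 64472 − 56112 = 8360.4
T ≈ 2.77 °C. Since T > 0 °C, the all-ice-melts assumption holds.

T_f ≈ 2.8 °C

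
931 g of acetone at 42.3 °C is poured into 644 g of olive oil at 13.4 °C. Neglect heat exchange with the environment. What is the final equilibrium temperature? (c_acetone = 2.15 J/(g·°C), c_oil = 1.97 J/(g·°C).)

T_f ≈ 31.1 °C

|Q_acetone| = |Q_oil|:
931·2.15·(42.3 − T) = 644·1.97·(T − 13.4)
2001.6(42.3 − T) = 1268.7(T − 13.4)
3270.3 T = 101670  ⇒  T ≈ 31.09 °C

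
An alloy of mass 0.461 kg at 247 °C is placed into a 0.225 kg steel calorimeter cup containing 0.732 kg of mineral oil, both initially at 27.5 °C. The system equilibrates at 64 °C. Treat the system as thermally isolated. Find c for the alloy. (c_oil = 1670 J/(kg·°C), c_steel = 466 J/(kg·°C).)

Heat gained plus heat lost sum to zero:
0.461×c×(64 − 247) + 0.732×1670×(64 − 27.5) + 0.225×466×(64 − 27.5) = 0
-84.36 c = -48446
c = -48446/-84.36 ≈ 574.3 J/(kg·°C)

c ≈ 574 J/(kg·°C)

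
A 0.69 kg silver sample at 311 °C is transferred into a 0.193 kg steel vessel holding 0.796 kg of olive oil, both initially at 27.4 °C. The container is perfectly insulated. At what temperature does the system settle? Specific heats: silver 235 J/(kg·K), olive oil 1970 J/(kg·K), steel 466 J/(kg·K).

T_f ≈ 52.7 °C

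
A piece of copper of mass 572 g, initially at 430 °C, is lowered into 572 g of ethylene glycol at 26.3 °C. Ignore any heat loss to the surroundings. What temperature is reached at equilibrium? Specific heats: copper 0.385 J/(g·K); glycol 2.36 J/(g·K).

T_f ≈ 82.9 °C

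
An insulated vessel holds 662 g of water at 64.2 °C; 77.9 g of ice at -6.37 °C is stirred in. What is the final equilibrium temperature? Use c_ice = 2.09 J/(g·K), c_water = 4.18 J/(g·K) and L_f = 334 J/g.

T_f ≈ 48.7 °C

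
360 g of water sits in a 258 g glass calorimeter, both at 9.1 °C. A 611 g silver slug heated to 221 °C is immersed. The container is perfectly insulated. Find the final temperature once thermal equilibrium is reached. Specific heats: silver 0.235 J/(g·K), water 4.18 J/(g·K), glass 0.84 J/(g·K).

Setting the total heat transfer to zero:
611*0.235*(T − 221) + 360*4.18*(T − 9.1) + 258*0.84*(T − 9.1) = 0
143.58(T − 221) + 1504.8(T − 9.1) + 216.72(T − 9.1) = 0
(143.58 + 1504.8 + 216.72) T = 143.58*221 + 1504.8*9.1 + 216.72*9.1
T = 47398/1865.1 ≈ 25.41 °C

T_f ≈ 25.4 °C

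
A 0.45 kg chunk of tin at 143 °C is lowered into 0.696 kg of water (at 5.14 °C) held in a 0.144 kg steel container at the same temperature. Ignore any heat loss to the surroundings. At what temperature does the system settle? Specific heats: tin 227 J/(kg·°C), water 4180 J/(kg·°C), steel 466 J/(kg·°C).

T_f ≈ 9.7 °C

Let T be the final temperature. ΣQ_i = 0:
0.45·227·(T − 143) + 0.696·4180·(T − 5.14) + 0.144·466·(T − 5.14) = 0
102.15(T − 143) + 2909.3(T − 5.14) + 67.1(T − 5.14) = 0
3078.5 T = 29906
T ≈ 9.71 °C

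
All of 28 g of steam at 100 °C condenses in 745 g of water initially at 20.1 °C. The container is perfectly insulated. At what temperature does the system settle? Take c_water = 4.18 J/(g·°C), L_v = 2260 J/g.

T_f ≈ 42.6 °C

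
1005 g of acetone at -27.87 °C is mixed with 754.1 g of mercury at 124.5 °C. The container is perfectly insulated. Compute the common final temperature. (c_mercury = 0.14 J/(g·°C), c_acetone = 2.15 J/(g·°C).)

T_f ≈ -20.8 °C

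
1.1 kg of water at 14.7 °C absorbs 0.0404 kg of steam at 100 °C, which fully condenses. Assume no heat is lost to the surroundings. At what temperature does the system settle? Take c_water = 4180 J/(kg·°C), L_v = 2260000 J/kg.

Taking heat into each body as positive, Σ m c ΔT = 0:
steam→water at 100 °C releases m L_v = 0.0404·2260000 = 91304; condensate cools 100→T: 0.0404·4180·(T − 100) = 168.87(T − 100); original water: 4598(T − 14.7)
4766.9 T = 91304 + 16887 + 67591 = 175782
T ≈ 36.88 °C — below 100 °C, confirming all the steam condensed.

T_f ≈ 36.9 °C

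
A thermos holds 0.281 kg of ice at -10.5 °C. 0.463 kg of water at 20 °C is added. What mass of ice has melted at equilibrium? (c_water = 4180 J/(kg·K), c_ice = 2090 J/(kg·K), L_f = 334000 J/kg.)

m_melted ≈ 0.0974 kg

Water can give up m c ΔT = 0.463×4180×20 = 38707 J before reaching 0 °C.
Warming the ice to 0 °C takes 0.281×2090×10.5 = 6166.5 J, leaving 32540 J for melting.
Fully melting the ice requires m_ice L_f = 0.281×334000 = 93854 J.
32540 J < 93854 J, so only part of the ice melts and the system sits at 0 °C.
Mass melted = 32540/334000 ≈ 0.09743 kg.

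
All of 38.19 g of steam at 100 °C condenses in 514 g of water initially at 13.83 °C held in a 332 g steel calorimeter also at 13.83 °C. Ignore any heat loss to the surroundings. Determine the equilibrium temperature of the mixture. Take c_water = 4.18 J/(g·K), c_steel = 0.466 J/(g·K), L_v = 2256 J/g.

Conservation of energy gives ΣQ = 0:
steam→water at 100 °C releases m L_v = 38.19·2256 = 86157
  condensate cools 100→T: 38.19·4.18·(T − 100) = 159.63(T − 100)
  water warms: 514·4.18·(T − 13.83) = 2148.5(T − 13.83)
  steel cup: 332·0.466·(T − 13.83) = 154.71(T − 13.83)
2462.9 T = 86157 + 15963 + 31854 = 133974
T ≈ 54.40 °C, under the boiling point, so the assumption holds.

T_f ≈ 54.4 °C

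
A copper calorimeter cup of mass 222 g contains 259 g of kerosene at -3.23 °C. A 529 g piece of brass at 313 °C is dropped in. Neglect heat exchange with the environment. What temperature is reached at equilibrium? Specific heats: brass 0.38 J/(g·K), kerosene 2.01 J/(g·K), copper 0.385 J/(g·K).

T_f ≈ 75.5 °C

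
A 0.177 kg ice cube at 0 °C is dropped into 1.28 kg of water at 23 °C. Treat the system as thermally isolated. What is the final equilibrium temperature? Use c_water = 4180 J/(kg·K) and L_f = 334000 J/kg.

T_f ≈ 10.5 °C

Sum of m c ΔT and latent-heat terms is zero:
latent heat to melt: 0.177×334000 = 59118
  warm the meltwater: 739.86 T
  water: 5350.4(T − 23)
6090.3 T = 123059 − 59118 = 63941
T ≈ 10.50 °C (positive, so assuming full melt was valid).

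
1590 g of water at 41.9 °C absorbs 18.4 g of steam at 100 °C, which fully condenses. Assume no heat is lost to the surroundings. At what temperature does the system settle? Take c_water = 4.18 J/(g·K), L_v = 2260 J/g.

T_f ≈ 48.7 °C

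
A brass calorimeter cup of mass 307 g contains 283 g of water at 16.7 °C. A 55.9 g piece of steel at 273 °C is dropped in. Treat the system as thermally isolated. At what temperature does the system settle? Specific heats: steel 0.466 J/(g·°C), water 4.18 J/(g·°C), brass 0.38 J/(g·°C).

Energy conservation, ΣQ = 0:
55.9*0.466*(T − 273) + 283*4.18*(T − 16.7) + 307*0.38*(T − 16.7) = 0
26.05(T − 273) + 1182.9(T − 16.7) + 116.66(T − 16.7) = 0
(26.05 + 1182.9 + 116.66) T = 26.05*273 + 1182.9*16.7 + 116.66*16.7
T = 28815 / 1325.6 = 21.7 °C

T_f ≈ 21.7 °C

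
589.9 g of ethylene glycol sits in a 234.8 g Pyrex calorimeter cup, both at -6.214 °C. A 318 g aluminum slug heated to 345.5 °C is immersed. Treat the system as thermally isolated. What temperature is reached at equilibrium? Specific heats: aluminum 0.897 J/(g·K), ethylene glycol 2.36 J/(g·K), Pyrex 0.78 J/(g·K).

T_f ≈ 47.7 °C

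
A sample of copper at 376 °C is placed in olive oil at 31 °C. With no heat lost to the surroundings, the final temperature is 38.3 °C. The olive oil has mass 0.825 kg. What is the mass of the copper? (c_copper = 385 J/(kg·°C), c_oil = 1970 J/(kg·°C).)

m ≈ 0.0913 kg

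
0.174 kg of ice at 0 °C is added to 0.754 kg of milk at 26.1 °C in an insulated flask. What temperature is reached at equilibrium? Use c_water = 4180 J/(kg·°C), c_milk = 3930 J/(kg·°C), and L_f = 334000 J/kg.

T_f ≈ 5.2 °C

Sum of m c ΔT and latent-heat terms is zero:
melt ice: 0.174×334000 = 58116
  meltwater 0→T: 0.174×4180×T = 727.32 T
  milk: 2963.2(T − 26.1)
3690.5 T = 77340 − 58116 = 19224
T ≈ 5.21 °C (positive, so assuming full melt was valid).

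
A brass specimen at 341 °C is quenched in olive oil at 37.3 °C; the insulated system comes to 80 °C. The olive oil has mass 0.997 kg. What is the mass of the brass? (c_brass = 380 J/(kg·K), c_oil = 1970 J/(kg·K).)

m ≈ 0.846 kg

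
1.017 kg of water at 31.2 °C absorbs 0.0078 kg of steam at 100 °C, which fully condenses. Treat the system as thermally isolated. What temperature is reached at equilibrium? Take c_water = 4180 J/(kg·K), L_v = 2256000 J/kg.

T_f ≈ 35.8 °C

Taking heat into each body as positive, Σ m c ΔT = 0:
latent heat released on condensation: 0.0078·2256000 = 17597
  condensate cools 100→T: 0.0078·4180·(T − 100) = 32.6(T − 100)
  original water: 4251.1(T − 31.2)
4283.7 T = 17597 + 3260.4 + 132633 = 153490
T ≈ 35.83 °C (< 100 °C, so full condensation is consistent).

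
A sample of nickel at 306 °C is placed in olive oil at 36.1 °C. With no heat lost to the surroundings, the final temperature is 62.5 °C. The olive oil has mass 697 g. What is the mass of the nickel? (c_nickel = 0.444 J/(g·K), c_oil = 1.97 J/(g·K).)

m ≈ 335 g

Heat lost by the nickel = heat gained by the oil:
m×0.444×(306 − 62.5) = 697×1.97×(62.5 − 36.1)
108.11 m = 36250  ⇒  m ≈ 335.3 g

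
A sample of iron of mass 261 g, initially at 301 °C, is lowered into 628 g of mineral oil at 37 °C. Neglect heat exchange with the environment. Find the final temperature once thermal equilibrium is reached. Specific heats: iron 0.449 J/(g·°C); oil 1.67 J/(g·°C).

Taking heat into each body as positive, Σ m c ΔT = 0:
261·0.449·(T − 301) + 628·1.67·(T − 37) = 0
117.19(T − 301) + 1048.8(T − 37) = 0
1165.9 T = 74078
T = 74078/1165.9 ≈ 63.53 °C

T_f ≈ 63.5 °C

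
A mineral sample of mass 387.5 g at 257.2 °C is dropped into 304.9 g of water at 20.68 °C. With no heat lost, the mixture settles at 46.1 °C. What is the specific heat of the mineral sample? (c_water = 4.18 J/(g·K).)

Taking heat into each body as positive, Σ m c ΔT = 0:
387.5×c×(46.1 − 257.2) + 304.9×4.18×(46.1 − 20.68) = 0
-81801 c = -32397
c = -32397/-81801 ≈ 0.396 J/(g·K)

c ≈ 0.396 J/(g·K)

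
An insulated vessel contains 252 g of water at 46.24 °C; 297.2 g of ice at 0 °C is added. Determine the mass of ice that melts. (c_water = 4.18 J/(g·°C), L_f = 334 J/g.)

Cooling the water to 0 °C releases 252×4.18×46.24 = 48707 J.
To melt every bit of ice: 297.2×334 = 99265 J.
48707 J < 99265 J, so only part of the ice melts and the system sits at 0 °C.
Mass melted = 48707/334 ≈ 145.8 g.

m_melted ≈ 146 g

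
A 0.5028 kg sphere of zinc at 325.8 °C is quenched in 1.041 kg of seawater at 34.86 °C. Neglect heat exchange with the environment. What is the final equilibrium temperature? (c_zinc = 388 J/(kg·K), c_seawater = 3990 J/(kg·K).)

T_f ≈ 47.9 °C

Set heat shed by the hot body equal to heat absorbed by the cold body:
0.5028×388×(325.8 − T) = 1.041×3990×(T − 34.86)
195.09(325.8 − T) = 4153.6(T − 34.86)
4348.7 T = 208353  ⇒  T ≈ 47.91 °C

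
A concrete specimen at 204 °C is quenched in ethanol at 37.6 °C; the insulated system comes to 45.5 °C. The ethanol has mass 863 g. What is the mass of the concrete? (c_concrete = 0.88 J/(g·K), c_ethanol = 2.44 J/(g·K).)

m ≈ 119 g

Conservation of energy gives ΣQ = 0:
m×0.88×(45.5 − 204) + 863×2.44×(45.5 − 37.6) = 0
-139.48 m = -16635
m = -16635/-139.48 ≈ 119.3 g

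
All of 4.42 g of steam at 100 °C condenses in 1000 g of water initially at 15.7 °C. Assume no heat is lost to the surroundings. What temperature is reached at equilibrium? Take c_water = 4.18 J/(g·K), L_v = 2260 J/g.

Net heat exchanged in the isolated system is zero:
condense steam: −4.42×2260 = −9989.2
  condensed water 100 °C→T: 18.48(T − 100)
  original water: 4180(T − 15.7)
4198.5 T = 9989.2 + 1847.6 + 65626 = 77463
T ≈ 18.45 °C (< 100 °C, so full condensation is consistent).

T_f ≈ 18.5 °C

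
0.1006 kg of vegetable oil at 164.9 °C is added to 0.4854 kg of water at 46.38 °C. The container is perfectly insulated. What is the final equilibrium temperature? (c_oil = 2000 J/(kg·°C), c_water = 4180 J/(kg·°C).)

|Q_oil| = |Q_water|:
0.1006×2000×(164.9 − T) = 0.4854×4180×(T − 46.38)
201.2(164.9 − T) = 2029(T − 46.38)
2230.2 T = 127282  ⇒  T ≈ 57.07 °C

T_f ≈ 57.1 °C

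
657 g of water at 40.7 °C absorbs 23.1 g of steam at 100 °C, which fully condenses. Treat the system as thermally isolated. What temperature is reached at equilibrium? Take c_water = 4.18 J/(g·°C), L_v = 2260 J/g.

Net heat exchanged in the isolated system is zero:
steam→water at 100 °C releases m L_v = 23.1×2260 = 52206; condensed water 100 °C→T: 96.56(T − 100); water warms: 657×4.18×(T − 40.7) = 2746.3(T − 40.7)
2842.8 T = 52206 + 9655.8 + 111773 = 173635
T ≈ 61.08 °C, under the boiling point, so the assumption holds.

T_f ≈ 61.1 °C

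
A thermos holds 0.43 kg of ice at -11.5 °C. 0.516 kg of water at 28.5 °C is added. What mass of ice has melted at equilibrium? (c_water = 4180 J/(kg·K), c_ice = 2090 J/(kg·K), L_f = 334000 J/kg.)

m_melted ≈ 0.153 kg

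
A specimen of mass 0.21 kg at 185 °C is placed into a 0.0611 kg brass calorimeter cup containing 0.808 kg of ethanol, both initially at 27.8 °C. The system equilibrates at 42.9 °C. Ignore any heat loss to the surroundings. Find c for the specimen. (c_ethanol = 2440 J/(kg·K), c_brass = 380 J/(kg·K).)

c ≈ 1010 J/(kg·K)

Let T be the final temperature. ΣQ_i = 0:
0.21·c·(42.9 − 185) + 0.808·2440·(42.9 − 27.8) + 0.0611·380·(42.9 − 27.8) = 0
-29.84 c = -30121
c = -30121/-29.84 ≈ 1009 J/(kg·K)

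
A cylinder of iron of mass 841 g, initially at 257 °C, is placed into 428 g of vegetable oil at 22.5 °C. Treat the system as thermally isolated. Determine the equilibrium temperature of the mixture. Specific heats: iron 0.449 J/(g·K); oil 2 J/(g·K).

Setting the total heat transfer to zero:
841·0.449·(T − 257) + 428·2·(T − 22.5) = 0
377.61(T − 257) + 856(T − 22.5) = 0
(377.61 + 856) T = 377.61·257 + 856·22.5
T = 116306/1233.6 ≈ 94.28 °C

T_f ≈ 94.3 °C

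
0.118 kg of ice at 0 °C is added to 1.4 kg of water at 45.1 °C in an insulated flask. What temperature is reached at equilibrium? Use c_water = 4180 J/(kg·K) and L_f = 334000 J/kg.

Setting the total heat transfer to zero:
fusion: m_ice L_f = 0.118·334000 = 39412
  warm the meltwater: 493.24 T
  water cools: 1.4·4180·(T − 45.1) = 5852(T − 45.1)
6345.2 T = 263925 − 39412 = 224513
T ≈ 35.38 °C — above 0 °C, consistent with complete melting.

T_f ≈ 35.4 °C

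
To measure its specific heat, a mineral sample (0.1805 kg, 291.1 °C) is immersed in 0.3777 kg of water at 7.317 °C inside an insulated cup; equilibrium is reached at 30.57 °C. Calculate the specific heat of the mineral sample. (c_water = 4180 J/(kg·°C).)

c ≈ 781 J/(kg·°C)

Setting the total heat transfer to zero:
0.1805·c·(30.57 − 291.1) + 0.3777·4180·(30.57 − 7.317) = 0
-47.03 c = -36712
c = -36712/-47.03 ≈ 780.7 J/(kg·°C)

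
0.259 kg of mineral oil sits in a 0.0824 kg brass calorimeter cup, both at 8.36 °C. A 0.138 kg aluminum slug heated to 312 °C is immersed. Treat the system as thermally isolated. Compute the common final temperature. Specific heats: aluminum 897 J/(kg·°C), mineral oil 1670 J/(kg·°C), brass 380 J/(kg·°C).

Heat gained plus heat lost sum to zero:
0.138·897·(T − 312) + 0.259·1670·(T − 8.36) + 0.0824·380·(T − 8.36) = 0
(123.79 + 432.53 + 31.31) T = 123.79·312 + 432.53·8.36 + 31.31·8.36
T = 42499 / 587.63 = 72.3 °C

T_f ≈ 72.3 °C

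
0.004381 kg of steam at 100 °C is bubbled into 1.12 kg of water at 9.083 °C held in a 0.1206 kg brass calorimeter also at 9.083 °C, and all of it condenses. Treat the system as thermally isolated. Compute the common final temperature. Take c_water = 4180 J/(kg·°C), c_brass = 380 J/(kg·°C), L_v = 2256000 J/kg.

T_f ≈ 11.5 °C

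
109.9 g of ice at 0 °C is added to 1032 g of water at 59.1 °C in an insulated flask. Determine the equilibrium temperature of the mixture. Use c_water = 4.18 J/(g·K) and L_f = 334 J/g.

Energy balance with sensible and latent terms:
latent heat to melt: 109.9·334 = 36707
  meltwater 0→T: 109.9·4.18·T = 459.38 T
  water: 4313.8(T − 59.1)
4773.1 T = 254943 − 36707 = 218237
T ≈ 45.72 °C (positive, so assuming full melt was valid).

T_f ≈ 45.7 °C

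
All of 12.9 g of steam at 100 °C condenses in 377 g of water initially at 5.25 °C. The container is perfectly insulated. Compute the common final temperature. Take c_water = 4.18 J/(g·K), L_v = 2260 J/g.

T_f ≈ 26.3 °C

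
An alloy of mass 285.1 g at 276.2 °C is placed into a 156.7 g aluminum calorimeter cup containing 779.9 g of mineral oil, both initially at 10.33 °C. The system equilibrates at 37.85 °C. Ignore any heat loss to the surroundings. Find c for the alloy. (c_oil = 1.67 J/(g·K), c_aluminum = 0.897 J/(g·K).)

Setting the total heat transfer to zero:
285.1·c·(37.85 − 276.2) + 779.9·1.67·(37.85 − 10.33) + 156.7·0.897·(37.85 − 10.33) = 0
-67954 c = -39711
c = -39711/-67954 ≈ 0.5844 J/(g·K)

c ≈ 0.584 J/(g·K)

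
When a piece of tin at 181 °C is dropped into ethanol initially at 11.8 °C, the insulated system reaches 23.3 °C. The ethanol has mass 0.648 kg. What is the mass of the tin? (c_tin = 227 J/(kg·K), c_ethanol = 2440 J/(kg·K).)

m ≈ 0.508 kg

Heat lost by the tin = heat gained by the ethanol:
m·227·(181 − 23.3) = 0.648·2440·(23.3 − 11.8)
35798 m = 18183  ⇒  m ≈ 0.5079 kg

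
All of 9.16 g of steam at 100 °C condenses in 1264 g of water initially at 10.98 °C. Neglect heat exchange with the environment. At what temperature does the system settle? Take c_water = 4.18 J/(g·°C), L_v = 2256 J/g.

T_f ≈ 15.5 °C

Setting the total heat transfer to zero:
steam→water at 100 °C releases m L_v = 9.16×2256 = 20665
  condensed water 100 °C→T: 38.29(T − 100)
  water warms: 1264×4.18×(T − 10.98) = 5283.5(T − 10.98)
5321.8 T = 20665 + 3828.9 + 58013 = 82507
T ≈ 15.50 °C (< 100 °C, so full condensation is consistent).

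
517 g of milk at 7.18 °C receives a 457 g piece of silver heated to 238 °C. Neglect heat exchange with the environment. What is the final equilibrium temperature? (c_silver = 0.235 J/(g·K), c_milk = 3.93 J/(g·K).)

Conservation of energy gives ΣQ = 0:
457·0.235·(T − 238) + 517·3.93·(T − 7.18) = 0
107.39(T − 238) + 2031.8(T − 7.18) = 0
2139.2 T = 40148
T = 40148 / 2139.2 = 18.8 °C

T_f ≈ 18.8 °C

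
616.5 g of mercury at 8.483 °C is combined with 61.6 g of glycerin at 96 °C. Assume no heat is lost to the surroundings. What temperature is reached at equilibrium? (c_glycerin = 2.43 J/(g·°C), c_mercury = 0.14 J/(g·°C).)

T_f ≈ 64.0 °C

Heat lost by the glycerin equals heat gained by the mercury:
61.6*2.43*(96 − T) = 616.5*0.14*(T − 8.483)
149.69(96 − T) = 86.31(T − 8.483)
236 T = 15102  ⇒  T ≈ 63.99 °C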